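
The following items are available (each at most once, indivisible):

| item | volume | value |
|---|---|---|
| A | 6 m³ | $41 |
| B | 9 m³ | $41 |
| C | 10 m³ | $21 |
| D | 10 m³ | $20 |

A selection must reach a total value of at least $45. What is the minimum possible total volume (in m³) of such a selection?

Subsets with value ≥ 45, sorted by total volume:
- A+B: volume 15, value 82
- A+C: volume 16, value 62
- A+D: volume 16, value 61
- B+C: volume 19, value 62
Minimum volume: 15 m³.

15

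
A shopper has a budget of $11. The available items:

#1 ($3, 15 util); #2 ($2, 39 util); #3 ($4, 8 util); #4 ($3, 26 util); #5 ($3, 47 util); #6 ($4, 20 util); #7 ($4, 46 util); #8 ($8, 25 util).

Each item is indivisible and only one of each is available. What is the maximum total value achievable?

132 util

Check high-value combinations within $11:
- #2+#5+#7: cost 2+3+4=9, value 39+47+46=132
- #1+#2+#4+#5: cost 3+2+3+3=11, value 15+39+26+47=127
- #4+#5+#7: cost 3+3+4=10, value 26+47+46=119
Best: 132 util.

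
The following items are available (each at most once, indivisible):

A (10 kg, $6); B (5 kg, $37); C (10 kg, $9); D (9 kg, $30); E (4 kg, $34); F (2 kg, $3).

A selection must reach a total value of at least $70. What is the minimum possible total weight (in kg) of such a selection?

Subsets with value ≥ 70, sorted by total weight:
- B+E: weight 9, value 71
- B+E+F: weight 11, value 74
Minimum weight: 9 kg.

9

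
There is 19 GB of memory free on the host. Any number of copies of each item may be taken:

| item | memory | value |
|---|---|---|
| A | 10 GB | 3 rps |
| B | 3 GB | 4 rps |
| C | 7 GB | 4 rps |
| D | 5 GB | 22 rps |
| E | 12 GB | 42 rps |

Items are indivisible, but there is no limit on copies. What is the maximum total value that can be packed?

70 rps

Best value-per-unit is D at 22/5; filling with it alone gives 3×22 = 66.
Optimal mix: 1×B + 3×D → memory 18, value 70.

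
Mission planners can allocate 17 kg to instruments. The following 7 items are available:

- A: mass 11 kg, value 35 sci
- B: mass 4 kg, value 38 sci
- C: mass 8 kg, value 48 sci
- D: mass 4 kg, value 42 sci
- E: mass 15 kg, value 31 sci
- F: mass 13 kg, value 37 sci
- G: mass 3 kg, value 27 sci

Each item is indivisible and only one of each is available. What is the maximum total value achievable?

128 sci

Check high-value combinations within 17 kg:
- B+C+D: mass 4+8+4=16, value 38+48+42=128
- C+D+G: mass 8+4+3=15, value 48+42+27=117
- B+C+G: mass 4+8+3=15, value 38+48+27=113
- B+D+G: mass 4+4+3=11, value 38+42+27=107
Best: 128 sci.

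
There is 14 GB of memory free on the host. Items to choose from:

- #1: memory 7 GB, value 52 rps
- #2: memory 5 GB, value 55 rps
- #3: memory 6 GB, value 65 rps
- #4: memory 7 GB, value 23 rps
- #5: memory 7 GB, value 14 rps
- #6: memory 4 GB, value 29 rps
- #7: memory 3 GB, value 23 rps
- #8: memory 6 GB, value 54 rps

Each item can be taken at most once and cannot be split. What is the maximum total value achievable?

143 rps

Check high-value combinations within 14 GB:
- #2+#3+#7: memory 5+6+3=14, value 55+65+23=143
- #2+#7+#8: memory 5+3+6=14, value 55+23+54=132
- #2+#3: memory 5+6=11, value 55+65=120
- #3+#8: memory 6+6=12, value 65+54=119
Best: 143 rps.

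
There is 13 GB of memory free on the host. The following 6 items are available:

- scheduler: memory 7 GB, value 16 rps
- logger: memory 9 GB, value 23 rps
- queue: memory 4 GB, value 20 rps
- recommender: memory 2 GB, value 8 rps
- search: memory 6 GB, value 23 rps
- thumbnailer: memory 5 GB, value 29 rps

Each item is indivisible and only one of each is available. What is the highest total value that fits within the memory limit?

Check high-value combinations within 13 GB:
- recommender+search+thumbnailer: memory 2+6+5=13, value 8+23+29=60
- queue+recommender+thumbnailer: memory 4+2+5=11, value 20+8+29=57
- search+thumbnailer: memory 6+5=11, value 23+29=52
- queue+recommender+search: memory 4+2+6=12, value 20+8+23=51
Best: 60 rps.

60 rps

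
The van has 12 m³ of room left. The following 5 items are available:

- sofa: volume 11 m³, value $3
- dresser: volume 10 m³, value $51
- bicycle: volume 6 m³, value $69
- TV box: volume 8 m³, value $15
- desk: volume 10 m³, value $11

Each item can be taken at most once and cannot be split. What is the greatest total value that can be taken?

$69

This is a 0/1 knapsack; check combinations near the capacity.
- bicycle: volume 6, value 69
- dresser: volume 10, value 51
- TV box: volume 8, value 15
Best: $69.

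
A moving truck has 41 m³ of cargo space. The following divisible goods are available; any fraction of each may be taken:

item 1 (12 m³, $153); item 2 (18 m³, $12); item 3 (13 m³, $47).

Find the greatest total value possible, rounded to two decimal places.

210.67

Take in order of value per unit:
- item 1 (153/12 per unit): all 12 → value 153, running total 153.00
- item 3 (47/13 per unit): all 13 → value 47, running total 200.00
- item 2 (12/18 per unit): 16 of 18 → value 16×12/18 = 10.6667, running total 210.67
Total 210.67.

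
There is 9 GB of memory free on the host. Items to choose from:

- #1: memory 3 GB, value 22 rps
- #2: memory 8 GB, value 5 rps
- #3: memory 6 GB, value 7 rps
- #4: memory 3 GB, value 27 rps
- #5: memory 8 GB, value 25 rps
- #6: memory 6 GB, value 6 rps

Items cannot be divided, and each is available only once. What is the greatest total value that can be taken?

49 rps

Check high-value combinations within 9 GB:
- #1+#4: memory 3+3=6, value 22+27=49
- #3+#4: memory 6+3=9, value 7+27=34
- #4+#6: memory 3+6=9, value 27+6=33
Best: 49 rps.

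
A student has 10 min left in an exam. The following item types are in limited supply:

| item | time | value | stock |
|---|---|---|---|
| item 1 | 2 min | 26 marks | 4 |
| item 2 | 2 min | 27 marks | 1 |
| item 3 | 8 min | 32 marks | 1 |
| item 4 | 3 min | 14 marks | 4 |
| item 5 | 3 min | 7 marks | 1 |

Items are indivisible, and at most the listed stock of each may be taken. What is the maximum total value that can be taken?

131 marks

Top feasible selections:
- 4×item 1 + 1×item 2: time 10, value 131
- 3×item 1 + 1×item 2: time 8, value 105
Best: 131 marks.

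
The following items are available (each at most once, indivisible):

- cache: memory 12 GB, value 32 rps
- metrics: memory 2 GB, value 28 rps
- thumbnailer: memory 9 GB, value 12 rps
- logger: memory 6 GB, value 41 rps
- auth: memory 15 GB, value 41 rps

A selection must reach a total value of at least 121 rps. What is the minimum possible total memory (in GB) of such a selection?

Subsets with value ≥ 121, sorted by total memory:
- metrics+thumbnailer+logger+auth: memory 32, value 122
- cache+metrics+logger+auth: memory 35, value 142
Minimum memory: 32 GB.

32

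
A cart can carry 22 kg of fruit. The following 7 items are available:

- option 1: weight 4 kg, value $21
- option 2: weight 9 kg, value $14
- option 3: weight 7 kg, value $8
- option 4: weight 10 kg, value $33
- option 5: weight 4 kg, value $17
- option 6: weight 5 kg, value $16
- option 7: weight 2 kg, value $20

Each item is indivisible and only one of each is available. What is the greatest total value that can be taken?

This is a 0/1 knapsack; check combinations near the capacity.
- option 1+option 4+option 5+option 7: weight 4+10+4+2=20, value 21+33+17+20=91
- option 1+option 4+option 6+option 7: weight 4+10+5+2=21, value 21+33+16+20=90
- option 4+option 5+option 6+option 7: weight 10+4+5+2=21, value 33+17+16+20=86
Best: $91.

$91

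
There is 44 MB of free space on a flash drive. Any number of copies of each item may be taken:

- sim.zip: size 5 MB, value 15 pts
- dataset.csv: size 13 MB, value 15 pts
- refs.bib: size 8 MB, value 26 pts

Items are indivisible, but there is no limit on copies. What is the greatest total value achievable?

138 pts

Best value-per-unit is refs.bib at 26/8; filling with it alone gives 5×26 = 130.
Optimal mix: 4×sim.zip + 3×refs.bib → size 44, value 138.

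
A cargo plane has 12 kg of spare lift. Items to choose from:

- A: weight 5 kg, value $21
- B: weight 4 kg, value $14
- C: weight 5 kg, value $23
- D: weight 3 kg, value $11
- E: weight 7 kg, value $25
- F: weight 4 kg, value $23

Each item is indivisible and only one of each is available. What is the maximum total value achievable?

$57

Check high-value combinations within 12 kg:
- C+D+F: weight 5+3+4=12, value 23+11+23=57
- A+D+F: weight 5+3+4=12, value 21+11+23=55
- B+D+F: weight 4+3+4=11, value 14+11+23=48
Best: $57.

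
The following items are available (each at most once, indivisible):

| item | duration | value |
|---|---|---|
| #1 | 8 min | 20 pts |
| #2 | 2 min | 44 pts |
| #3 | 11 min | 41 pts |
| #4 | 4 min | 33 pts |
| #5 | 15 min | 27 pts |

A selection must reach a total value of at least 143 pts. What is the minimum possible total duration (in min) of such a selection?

Subsets with value ≥ 143, sorted by total duration:
- #2+#3+#4+#5: duration 32, value 145
- #1+#2+#3+#4+#5: duration 40, value 165
Minimum duration: 32 min.

32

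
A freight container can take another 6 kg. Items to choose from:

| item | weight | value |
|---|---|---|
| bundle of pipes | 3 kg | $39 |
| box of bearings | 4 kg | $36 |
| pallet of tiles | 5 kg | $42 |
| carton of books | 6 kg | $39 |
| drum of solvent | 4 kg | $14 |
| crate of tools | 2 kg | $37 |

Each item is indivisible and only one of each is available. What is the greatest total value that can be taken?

$76

Check high-value combinations within 6 kg:
- bundle of pipes+crate of tools: weight 3+2=5, value 39+37=76
- box of bearings+crate of tools: weight 4+2=6, value 36+37=73
- drum of solvent+crate of tools: weight 4+2=6, value 14+37=51
- pallet of tiles: weight 5, value 42
Best: $76.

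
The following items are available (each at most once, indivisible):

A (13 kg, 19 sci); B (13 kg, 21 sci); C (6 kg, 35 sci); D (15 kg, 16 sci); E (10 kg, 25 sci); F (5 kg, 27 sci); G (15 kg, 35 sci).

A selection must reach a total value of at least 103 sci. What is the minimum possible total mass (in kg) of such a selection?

Subsets with value ≥ 103, sorted by total mass:
- B+C+E+F: mass 34, value 108
- A+C+E+F: mass 34, value 106
- C+E+F+G: mass 36, value 122
Minimum mass: 34 kg.

34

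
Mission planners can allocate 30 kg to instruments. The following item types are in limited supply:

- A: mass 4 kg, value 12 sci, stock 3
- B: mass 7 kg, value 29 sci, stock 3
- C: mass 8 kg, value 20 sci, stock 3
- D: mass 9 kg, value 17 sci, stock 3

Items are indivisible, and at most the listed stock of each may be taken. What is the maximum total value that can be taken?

111 sci

Top feasible selections:
- 2×A + 3×B: mass 29, value 111
- 3×B + 1×C: mass 29, value 107
- 3×B + 1×D: mass 30, value 104
- 2×A + 2×B + 1×C: mass 30, value 102
Best: 111 sci.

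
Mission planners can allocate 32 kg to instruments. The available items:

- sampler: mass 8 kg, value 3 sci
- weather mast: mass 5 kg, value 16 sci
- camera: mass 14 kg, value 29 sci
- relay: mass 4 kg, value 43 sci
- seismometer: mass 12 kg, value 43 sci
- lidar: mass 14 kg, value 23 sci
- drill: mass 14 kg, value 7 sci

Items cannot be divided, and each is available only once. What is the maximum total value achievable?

Check high-value combinations within 32 kg:
- camera+relay+seismometer: mass 14+4+12=30, value 29+43+43=115
- relay+seismometer+lidar: mass 4+12+14=30, value 43+43+23=109
- sampler+weather mast+relay+seismometer: mass 8+5+4+12=29, value 3+16+43+43=105
- weather mast+relay+seismometer: mass 5+4+12=21, value 16+43+43=102
Best: 115 sci.

115 sci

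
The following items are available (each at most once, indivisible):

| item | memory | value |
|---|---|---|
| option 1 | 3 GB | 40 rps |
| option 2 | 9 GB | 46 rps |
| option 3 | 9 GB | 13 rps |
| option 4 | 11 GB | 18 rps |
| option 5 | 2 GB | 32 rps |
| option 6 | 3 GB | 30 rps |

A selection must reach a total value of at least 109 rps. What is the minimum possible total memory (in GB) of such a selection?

14

Subsets with value ≥ 109, sorted by total memory:
- option 1+option 2+option 5: memory 14, value 118
- option 1+option 2+option 6: memory 15, value 116
- option 1+option 2+option 5+option 6: memory 17, value 148
- option 1+option 3+option 5+option 6: memory 17, value 115
Minimum memory: 14 GB.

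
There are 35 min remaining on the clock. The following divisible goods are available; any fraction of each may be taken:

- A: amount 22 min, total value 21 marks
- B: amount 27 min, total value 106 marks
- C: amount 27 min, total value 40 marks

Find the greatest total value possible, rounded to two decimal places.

117.85

Take in order of value per unit:
- B (106/27 per unit): all 27 → value 106, running total 106.00
- C (40/27 per unit): 8 of 27 → value 8×40/27 = 11.8519, running total 117.85
Total 117.85.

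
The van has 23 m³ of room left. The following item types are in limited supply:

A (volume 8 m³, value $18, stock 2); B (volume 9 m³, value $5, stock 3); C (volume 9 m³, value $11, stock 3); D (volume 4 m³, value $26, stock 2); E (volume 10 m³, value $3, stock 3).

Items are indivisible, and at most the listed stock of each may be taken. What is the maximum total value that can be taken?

Top feasible selections:
- 1×A + 2×D: volume 16, value 70
- 1×C + 2×D: volume 17, value 63
- 2×A + 1×D: volume 20, value 62
- 1×B + 2×D: volume 17, value 57
Best: $70.

$70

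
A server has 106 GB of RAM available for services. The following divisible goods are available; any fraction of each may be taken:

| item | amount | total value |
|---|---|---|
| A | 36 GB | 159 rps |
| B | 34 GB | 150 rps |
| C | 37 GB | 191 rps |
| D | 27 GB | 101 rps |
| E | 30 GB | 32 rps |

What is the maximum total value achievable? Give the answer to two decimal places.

Take in order of value per unit:
- C (191/37 per unit): all 37 → value 191, running total 191.00
- A (159/36 per unit): all 36 → value 159, running total 350.00
- B (150/34 per unit): 33 of 34 → value 33×150/34 = 145.5882, running total 495.59
Total 495.59.

495.59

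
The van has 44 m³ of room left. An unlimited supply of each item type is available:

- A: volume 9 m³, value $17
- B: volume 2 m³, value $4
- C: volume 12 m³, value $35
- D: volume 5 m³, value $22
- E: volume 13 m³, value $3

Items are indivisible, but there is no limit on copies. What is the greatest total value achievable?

$184

Best value-per-unit is D at 22/5; filling with it alone gives 8×22 = 176.
Optimal mix: 2×B + 8×D → volume 44, value 184.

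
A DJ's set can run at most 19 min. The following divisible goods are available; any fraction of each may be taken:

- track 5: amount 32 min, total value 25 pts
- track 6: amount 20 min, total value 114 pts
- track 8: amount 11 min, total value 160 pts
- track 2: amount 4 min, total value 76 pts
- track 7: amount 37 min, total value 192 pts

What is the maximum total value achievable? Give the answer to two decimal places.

258.80

Take in order of value per unit:
- track 2 (76/4 per unit): all 4 → value 76, running total 76.00
- track 8 (160/11 per unit): all 11 → value 160, running total 236.00
- track 6 (114/20 per unit): 4 of 20 → value 4×114/20 = 22.8000, running total 258.80
Total 258.80.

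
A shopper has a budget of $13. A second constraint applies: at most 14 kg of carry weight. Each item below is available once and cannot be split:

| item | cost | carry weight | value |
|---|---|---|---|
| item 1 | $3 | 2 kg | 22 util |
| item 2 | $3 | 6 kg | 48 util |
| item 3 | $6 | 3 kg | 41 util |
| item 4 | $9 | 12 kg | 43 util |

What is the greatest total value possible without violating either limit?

Feasible sets respecting both limits:
- item 1+item 2+item 3: cost 12, carry weight 11, value 111
- item 2+item 3: cost 9, carry weight 9, value 89
- item 1+item 2: cost 6, carry weight 8, value 70
Best: 111 util.

111 util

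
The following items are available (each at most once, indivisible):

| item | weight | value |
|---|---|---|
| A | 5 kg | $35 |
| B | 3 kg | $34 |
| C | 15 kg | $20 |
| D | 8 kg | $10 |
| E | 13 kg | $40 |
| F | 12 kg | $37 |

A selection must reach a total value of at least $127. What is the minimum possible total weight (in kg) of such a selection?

Subsets with value ≥ 127, sorted by total weight:
- A+B+E+F: weight 33, value 146
- A+B+C+E: weight 36, value 129
- A+B+D+E+F: weight 41, value 156
Minimum weight: 33 kg.

33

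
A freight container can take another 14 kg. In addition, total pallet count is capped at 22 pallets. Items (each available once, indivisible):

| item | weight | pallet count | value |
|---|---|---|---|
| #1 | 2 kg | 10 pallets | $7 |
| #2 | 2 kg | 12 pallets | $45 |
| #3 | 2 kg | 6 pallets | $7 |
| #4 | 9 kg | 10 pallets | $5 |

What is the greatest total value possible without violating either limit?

Feasible sets respecting both limits:
- #1+#2: weight 4, pallet count 22, value 52
- #2+#3: weight 4, pallet count 18, value 52
- #2+#4: weight 11, pallet count 22, value 50
- #2: weight 2, pallet count 12, value 45
Best: $52.

$52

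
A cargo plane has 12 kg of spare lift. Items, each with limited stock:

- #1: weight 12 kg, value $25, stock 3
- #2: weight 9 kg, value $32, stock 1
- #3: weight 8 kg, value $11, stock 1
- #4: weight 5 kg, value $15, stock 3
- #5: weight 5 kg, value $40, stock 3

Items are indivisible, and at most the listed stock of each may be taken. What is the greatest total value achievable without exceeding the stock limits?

$80

Top feasible selections:
- 2×#5: weight 10, value 80
- 1×#4 + 1×#5: weight 10, value 55
- 1×#5: weight 5, value 40
- 1×#2: weight 9, value 32
Best: $80.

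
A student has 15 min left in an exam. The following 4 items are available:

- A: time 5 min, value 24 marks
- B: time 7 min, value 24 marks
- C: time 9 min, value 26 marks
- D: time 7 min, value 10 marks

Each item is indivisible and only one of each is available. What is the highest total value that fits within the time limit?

Check high-value combinations within 15 min:
- A+C: time 5+9=14, value 24+26=50
- A+B: time 5+7=12, value 24+24=48
- A+D: time 5+7=12, value 24+10=34
- B+D: time 7+7=14, value 24+10=34
- C: time 9, value 26
Best: 50 marks.

50 marks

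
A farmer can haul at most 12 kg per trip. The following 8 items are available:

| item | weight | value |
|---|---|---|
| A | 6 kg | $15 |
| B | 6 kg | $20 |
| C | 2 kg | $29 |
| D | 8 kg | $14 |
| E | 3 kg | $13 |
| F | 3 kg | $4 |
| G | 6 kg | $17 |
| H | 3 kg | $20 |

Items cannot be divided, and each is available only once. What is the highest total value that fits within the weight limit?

$69

Check high-value combinations within 12 kg:
- B+C+H: weight 6+2+3=11, value 20+29+20=69
- C+E+F+H: weight 2+3+3+3=11, value 29+13+4+20=66
- C+G+H: weight 2+6+3=11, value 29+17+20=66
- A+C+H: weight 6+2+3=11, value 15+29+20=64
- C+E+H: weight 2+3+3=8, value 29+13+20=62
Best: $69.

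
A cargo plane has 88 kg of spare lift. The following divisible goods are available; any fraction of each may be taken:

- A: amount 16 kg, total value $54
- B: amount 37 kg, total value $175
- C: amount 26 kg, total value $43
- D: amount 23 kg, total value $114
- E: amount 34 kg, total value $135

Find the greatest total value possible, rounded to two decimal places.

400.18

Take in order of value per unit:
- D (114/23 per unit): all 23 → value 114, running total 114.00
- B (175/37 per unit): all 37 → value 175, running total 289.00
- E (135/34 per unit): 28 of 34 → value 28×135/34 = 111.1765, running total 400.18
Total 400.18.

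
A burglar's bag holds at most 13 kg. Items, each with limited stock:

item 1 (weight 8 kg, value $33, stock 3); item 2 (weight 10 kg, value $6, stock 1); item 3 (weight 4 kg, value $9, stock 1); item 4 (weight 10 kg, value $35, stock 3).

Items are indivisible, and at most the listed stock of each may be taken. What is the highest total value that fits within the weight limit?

$42

Top feasible selections:
- 1×item 1 + 1×item 3: weight 12, value 42
- 1×item 4: weight 10, value 35
Best: $42.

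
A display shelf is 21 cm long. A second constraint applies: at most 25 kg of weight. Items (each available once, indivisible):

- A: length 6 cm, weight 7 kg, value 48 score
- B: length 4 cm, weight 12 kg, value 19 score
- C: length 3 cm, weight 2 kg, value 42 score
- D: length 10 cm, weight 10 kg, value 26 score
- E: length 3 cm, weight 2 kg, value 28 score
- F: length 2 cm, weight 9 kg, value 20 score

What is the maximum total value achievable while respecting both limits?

138 score

Feasible sets respecting both limits:
- A+C+E+F: length 14, weight 20, value 138
- A+B+C+E: length 16, weight 23, value 137
- A+C+E: length 12, weight 11, value 118
Best: 138 score.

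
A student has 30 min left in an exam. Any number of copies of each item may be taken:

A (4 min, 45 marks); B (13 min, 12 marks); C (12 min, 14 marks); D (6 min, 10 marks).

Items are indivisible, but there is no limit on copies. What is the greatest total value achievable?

Best value-per-unit is A at 45/4, and filling with it alone uses time 7×4=28. No mix of the others beats 7×45 = 315.

315 marks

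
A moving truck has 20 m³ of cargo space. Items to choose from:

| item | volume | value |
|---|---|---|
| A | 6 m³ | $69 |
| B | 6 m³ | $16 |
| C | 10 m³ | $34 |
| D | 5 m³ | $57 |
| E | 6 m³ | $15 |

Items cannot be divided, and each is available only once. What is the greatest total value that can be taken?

Check high-value combinations within 20 m³:
- A+B+D: volume 6+6+5=17, value 69+16+57=142
- A+D+E: volume 6+5+6=17, value 69+57+15=141
- A+D: volume 6+5=11, value 69+57=126
Best: $142.

$142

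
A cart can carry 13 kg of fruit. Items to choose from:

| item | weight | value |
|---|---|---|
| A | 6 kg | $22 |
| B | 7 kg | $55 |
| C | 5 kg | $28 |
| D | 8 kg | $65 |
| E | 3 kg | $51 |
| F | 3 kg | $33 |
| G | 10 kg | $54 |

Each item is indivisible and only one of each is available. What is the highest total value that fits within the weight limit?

This is a 0/1 knapsack; check combinations near the capacity.
- B+E+F: weight 7+3+3=13, value 55+51+33=139
- D+E: weight 8+3=11, value 65+51=116
- C+E+F: weight 5+3+3=11, value 28+51+33=112
- B+E: weight 7+3=10, value 55+51=106
Best: $139.

$139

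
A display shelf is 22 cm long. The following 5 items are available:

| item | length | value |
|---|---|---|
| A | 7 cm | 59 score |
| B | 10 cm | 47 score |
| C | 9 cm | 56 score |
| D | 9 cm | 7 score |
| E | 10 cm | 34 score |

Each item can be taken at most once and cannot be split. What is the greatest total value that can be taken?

115 score

Check high-value combinations within 22 cm:
- A+C: length 7+9=16, value 59+56=115
- A+B: length 7+10=17, value 59+47=106
- B+C: length 10+9=19, value 47+56=103
- A+E: length 7+10=17, value 59+34=93
- C+E: length 9+10=19, value 56+34=90
Best: 115 score.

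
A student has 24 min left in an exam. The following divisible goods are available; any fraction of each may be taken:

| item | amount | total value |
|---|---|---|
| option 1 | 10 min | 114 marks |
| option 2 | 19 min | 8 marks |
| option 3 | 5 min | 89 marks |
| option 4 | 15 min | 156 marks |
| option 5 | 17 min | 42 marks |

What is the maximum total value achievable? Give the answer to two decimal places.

Take in order of value per unit:
- option 3 (89/5 per unit): all 5 → value 89, running total 89.00
- option 1 (114/10 per unit): all 10 → value 114, running total 203.00
- option 4 (156/15 per unit): 9 of 15 → value 9×156/15 = 93.6000, running total 296.60
Total 296.60.

296.60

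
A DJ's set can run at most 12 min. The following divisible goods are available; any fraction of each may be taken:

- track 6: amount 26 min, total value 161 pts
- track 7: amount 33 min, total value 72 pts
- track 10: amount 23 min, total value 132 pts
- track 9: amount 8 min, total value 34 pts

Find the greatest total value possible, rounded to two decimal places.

74.31

Take in order of value per unit:
- track 6 (161/26 per unit): 12 of 26 → value 12×161/26 = 74.3077, running total 74.31
Total 74.31.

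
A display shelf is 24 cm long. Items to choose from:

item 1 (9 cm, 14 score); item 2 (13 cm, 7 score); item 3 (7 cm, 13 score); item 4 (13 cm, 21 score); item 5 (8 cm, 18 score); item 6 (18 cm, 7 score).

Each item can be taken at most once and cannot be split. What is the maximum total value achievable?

45 score

Check high-value combinations within 24 cm:
- item 1+item 3+item 5: length 9+7+8=24, value 14+13+18=45
- item 4+item 5: length 13+8=21, value 21+18=39
- item 1+item 4: length 9+13=22, value 14+21=35
Best: 45 score.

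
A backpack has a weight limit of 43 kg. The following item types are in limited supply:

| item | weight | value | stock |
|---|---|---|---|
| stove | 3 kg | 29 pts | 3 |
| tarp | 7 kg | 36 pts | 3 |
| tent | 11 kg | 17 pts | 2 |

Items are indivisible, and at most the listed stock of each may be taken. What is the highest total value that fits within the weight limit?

Best selections within weight 43 and stock limits:
- 3×stove + 3×tarp + 1×tent: weight 41, value 212
- 3×stove + 3×tarp: weight 30, value 195
- 2×stove + 3×tarp + 1×tent: weight 38, value 183
- 3×stove + 2×tarp + 1×tent: weight 34, value 176
Best: 212 pts.

212 pts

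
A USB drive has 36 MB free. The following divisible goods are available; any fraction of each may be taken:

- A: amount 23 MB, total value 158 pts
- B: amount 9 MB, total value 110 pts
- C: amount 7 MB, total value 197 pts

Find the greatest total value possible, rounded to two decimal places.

444.39

Take in order of value per unit:
- C (197/7 per unit): all 7 → value 197, running total 197.00
- B (110/9 per unit): all 9 → value 110, running total 307.00
- A (158/23 per unit): 20 of 23 → value 20×158/23 = 137.3913, running total 444.39
Total 444.39.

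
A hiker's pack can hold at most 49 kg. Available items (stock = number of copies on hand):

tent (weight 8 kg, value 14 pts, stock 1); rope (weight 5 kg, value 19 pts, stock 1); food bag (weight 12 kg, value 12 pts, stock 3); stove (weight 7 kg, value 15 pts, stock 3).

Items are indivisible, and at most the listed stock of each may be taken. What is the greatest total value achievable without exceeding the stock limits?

Top feasible selections:
- 1×tent + 1×rope + 1×food bag + 3×stove: weight 46, value 90
- 1×tent + 1×rope + 3×stove: weight 34, value 78
- 1×rope + 1×food bag + 3×stove: weight 38, value 76
- 1×tent + 1×rope + 1×food bag + 2×stove: weight 39, value 75
Best: 90 pts.

90 pts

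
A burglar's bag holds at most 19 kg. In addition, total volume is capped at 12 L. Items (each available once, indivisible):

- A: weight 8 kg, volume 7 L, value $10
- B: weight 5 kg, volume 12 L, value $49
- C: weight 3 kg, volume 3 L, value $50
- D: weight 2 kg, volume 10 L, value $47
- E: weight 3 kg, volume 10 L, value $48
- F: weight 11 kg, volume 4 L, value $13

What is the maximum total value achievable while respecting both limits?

Feasible sets respecting both limits:
- C+F: weight 14, volume 7, value 63
- A+C: weight 11, volume 10, value 60
- C: weight 3, volume 3, value 50
Best: $63.

$63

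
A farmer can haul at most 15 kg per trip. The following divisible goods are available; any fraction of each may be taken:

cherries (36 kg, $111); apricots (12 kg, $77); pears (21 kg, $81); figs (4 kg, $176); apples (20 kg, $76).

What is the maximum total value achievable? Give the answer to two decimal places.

246.58

Take in order of value per unit:
- figs (176/4 per unit): all 4 → value 176, running total 176.00
- apricots (77/12 per unit): 11 of 12 → value 11×77/12 = 70.5833, running total 246.58
Total 246.58.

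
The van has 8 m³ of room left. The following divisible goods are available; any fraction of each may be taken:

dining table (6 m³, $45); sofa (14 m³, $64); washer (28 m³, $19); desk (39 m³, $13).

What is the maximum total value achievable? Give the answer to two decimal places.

Take in order of value per unit:
- dining table (45/6 per unit): all 6 → value 45, running total 45.00
- sofa (64/14 per unit): 2 of 14 → value 2×64/14 = 9.1429, running total 54.14
Total 54.14.

54.14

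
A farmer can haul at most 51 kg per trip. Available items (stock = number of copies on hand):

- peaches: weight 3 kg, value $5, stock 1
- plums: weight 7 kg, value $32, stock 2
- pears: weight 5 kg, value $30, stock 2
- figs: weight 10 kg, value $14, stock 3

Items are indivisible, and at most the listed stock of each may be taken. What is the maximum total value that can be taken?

Best selections within weight 51 and stock limits:
- 1×peaches + 2×plums + 2×pears + 2×figs: weight 47, value 157
- 2×plums + 2×pears + 2×figs: weight 44, value 152
- 1×peaches + 2×plums + 2×pears + 1×figs: weight 37, value 143
Best: $157.

$157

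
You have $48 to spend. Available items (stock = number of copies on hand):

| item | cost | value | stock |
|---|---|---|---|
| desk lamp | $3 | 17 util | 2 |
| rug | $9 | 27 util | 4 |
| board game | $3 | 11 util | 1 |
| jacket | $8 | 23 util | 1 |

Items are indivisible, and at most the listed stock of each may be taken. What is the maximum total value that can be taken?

Best selections within cost 48 and stock limits:
- 2×desk lamp + 4×rug + 1×board game: cost 45, value 153
- 2×desk lamp + 3×rug + 1×board game + 1×jacket: cost 44, value 149
- 1×desk lamp + 4×rug + 1×jacket: cost 47, value 148
- 2×desk lamp + 4×rug: cost 42, value 142
Best: 153 util.

153 util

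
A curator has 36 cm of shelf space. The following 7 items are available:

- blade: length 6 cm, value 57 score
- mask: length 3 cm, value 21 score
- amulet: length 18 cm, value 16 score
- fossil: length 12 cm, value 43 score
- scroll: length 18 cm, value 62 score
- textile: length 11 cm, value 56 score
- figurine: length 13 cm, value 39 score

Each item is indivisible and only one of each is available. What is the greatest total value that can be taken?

177 score

Check high-value combinations within 36 cm:
- blade+mask+fossil+textile: length 6+3+12+11=32, value 57+21+43+56=177
- blade+scroll+textile: length 6+18+11=35, value 57+62+56=175
- blade+mask+textile+figurine: length 6+3+11+13=33, value 57+21+56+39=173
- blade+fossil+scroll: length 6+12+18=36, value 57+43+62=162
- blade+mask+fossil+figurine: length 6+3+12+13=34, value 57+21+43+39=160
Best: 177 score.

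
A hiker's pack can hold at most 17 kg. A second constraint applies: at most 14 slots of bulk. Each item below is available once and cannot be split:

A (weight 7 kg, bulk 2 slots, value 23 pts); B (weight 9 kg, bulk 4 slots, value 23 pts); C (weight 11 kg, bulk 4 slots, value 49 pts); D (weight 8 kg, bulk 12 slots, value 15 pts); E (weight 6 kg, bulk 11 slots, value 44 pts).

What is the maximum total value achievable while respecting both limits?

Feasible sets respecting both limits:
- A+E: weight 13, bulk 13, value 67
- C: weight 11, bulk 4, value 49
- A+B: weight 16, bulk 6, value 46
Best: 67 pts.

67 pts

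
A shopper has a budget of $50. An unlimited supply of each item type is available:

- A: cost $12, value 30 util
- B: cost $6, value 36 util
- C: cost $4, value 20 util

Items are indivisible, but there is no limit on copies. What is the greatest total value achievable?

292 util

Best value-per-unit is B at 36/6; filling with it alone gives 8×36 = 288.
Optimal mix: 7×B + 2×C → cost 50, value 292.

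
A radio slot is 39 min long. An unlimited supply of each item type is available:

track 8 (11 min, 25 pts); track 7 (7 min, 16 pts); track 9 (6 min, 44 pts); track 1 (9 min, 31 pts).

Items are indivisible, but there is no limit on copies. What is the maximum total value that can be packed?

264 pts

Best value-per-unit is track 9 at 44/6, and filling with it alone uses duration 6×6=36. No mix of the others beats 6×44 = 264.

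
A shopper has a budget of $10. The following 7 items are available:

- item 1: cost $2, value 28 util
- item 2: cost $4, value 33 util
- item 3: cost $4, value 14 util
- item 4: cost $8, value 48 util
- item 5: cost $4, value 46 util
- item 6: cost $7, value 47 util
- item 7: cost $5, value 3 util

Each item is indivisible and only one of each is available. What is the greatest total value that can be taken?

107 util

Check high-value combinations within $10:
- item 1+item 2+item 5: cost 2+4+4=10, value 28+33+46=107
- item 1+item 3+item 5: cost 2+4+4=10, value 28+14+46=88
- item 2+item 5: cost 4+4=8, value 33+46=79
- item 1+item 4: cost 2+8=10, value 28+48=76
Best: 107 util.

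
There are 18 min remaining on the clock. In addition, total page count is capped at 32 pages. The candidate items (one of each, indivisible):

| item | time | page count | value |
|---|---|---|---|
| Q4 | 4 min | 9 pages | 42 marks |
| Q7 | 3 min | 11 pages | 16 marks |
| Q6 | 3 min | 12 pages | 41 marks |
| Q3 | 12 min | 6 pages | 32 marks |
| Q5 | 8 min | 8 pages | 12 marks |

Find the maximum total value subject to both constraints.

Feasible sets respecting both limits:
- Q4+Q7+Q6: time 10, page count 32, value 99
- Q4+Q6+Q5: time 15, page count 29, value 95
- Q7+Q6+Q3: time 18, page count 29, value 89
Best: 99 marks.

99 marks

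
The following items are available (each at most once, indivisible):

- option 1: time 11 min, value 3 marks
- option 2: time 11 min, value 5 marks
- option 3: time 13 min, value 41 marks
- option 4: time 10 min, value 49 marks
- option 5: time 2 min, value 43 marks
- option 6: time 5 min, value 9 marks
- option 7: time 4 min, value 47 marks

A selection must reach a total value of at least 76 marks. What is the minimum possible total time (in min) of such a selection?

Subsets with value ≥ 76, sorted by total time:
- option 5+option 7: time 6, value 90
- option 5+option 6+option 7: time 11, value 99
- option 4+option 5: time 12, value 92
- option 4+option 7: time 14, value 96
Minimum time: 6 min.

6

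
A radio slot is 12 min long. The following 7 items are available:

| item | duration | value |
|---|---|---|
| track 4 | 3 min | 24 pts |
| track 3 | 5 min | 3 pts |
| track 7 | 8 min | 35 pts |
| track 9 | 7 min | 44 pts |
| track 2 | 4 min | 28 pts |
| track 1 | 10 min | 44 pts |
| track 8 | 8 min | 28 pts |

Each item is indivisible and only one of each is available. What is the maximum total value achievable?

72 pts

Check high-value combinations within 12 min:
- track 9+track 2: duration 7+4=11, value 44+28=72
- track 4+track 9: duration 3+7=10, value 24+44=68
- track 7+track 2: duration 8+4=12, value 35+28=63
- track 4+track 7: duration 3+8=11, value 24+35=59
Best: 72 pts.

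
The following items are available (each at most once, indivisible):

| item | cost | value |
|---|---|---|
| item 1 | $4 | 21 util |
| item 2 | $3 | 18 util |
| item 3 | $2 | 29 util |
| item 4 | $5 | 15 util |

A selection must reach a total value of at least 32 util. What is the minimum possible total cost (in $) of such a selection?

Subsets with value ≥ 32, sorted by total cost:
- item 2+item 3: cost 5, value 47
- item 1+item 3: cost 6, value 50
- item 3+item 4: cost 7, value 44
- item 1+item 2: cost 7, value 39
Minimum cost: 5 $.

5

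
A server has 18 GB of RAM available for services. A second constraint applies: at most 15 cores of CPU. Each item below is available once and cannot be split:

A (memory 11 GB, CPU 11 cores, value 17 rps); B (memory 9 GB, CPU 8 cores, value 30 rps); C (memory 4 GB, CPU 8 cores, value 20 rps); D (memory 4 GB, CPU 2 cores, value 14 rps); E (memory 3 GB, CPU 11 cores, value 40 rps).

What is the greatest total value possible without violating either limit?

Feasible sets respecting both limits:
- D+E: memory 7, CPU 13, value 54
- B+D: memory 13, CPU 10, value 44
- E: memory 3, CPU 11, value 40
- C+D: memory 8, CPU 10, value 34
Best: 54 rps.

54 rps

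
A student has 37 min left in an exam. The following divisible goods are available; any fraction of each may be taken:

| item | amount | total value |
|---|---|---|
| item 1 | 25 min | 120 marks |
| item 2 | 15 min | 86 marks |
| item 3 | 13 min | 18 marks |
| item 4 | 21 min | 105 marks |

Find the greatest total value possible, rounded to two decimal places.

Take in order of value per unit:
- item 2 (86/15 per unit): all 15 → value 86, running total 86.00
- item 4 (105/21 per unit): all 21 → value 105, running total 191.00
- item 1 (120/25 per unit): 1 of 25 → value 1×120/25 = 4.8000, running total 195.80
Total 195.80.

195.80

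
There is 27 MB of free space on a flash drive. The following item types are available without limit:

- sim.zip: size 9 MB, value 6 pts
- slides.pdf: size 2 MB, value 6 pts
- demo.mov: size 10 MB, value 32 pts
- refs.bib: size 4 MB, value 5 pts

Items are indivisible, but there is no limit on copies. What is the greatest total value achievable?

82 pts

Best value-per-unit is demo.mov at 32/10; filling with it alone gives 2×32 = 64.
Optimal mix: 3×slides.pdf + 2×demo.mov → size 26, value 82.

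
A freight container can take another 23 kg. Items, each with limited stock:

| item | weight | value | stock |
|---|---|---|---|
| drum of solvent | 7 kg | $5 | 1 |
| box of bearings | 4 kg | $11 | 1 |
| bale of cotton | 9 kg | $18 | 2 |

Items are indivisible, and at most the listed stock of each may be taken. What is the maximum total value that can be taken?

Top feasible selections:
- 1×box of bearings + 2×bale of cotton: weight 22, value 47
- 2×bale of cotton: weight 18, value 36
- 1×drum of solvent + 1×box of bearings + 1×bale of cotton: weight 20, value 34
Best: $47.

$47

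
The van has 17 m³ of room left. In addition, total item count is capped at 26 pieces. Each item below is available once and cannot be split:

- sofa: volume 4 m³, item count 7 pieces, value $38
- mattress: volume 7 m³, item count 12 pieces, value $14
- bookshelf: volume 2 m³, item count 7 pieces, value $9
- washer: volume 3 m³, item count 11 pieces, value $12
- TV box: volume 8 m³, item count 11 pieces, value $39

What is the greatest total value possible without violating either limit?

Feasible sets respecting both limits:
- sofa+bookshelf+TV box: volume 14, item count 25, value 86
- sofa+TV box: volume 12, item count 18, value 77
- sofa+mattress+bookshelf: volume 13, item count 26, value 61
- sofa+bookshelf+washer: volume 9, item count 25, value 59
Best: $86.

$86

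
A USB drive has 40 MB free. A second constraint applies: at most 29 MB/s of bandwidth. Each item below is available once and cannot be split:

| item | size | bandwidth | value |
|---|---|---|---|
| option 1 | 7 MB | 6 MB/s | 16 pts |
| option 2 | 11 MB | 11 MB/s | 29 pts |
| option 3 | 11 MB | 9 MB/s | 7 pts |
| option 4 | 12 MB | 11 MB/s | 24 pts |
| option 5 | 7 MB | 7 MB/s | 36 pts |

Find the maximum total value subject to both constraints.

89 pts

Feasible sets respecting both limits:
- option 2+option 4+option 5: size 30, bandwidth 29, value 89
- option 1+option 2+option 5: size 25, bandwidth 24, value 81
- option 1+option 4+option 5: size 26, bandwidth 24, value 76
- option 2+option 3+option 5: size 29, bandwidth 27, value 72
Best: 89 pts.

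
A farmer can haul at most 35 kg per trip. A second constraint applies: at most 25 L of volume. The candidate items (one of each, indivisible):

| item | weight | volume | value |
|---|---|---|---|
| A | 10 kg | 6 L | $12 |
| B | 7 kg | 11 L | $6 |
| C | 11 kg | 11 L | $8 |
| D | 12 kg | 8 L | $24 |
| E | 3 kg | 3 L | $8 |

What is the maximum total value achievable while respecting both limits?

Feasible sets respecting both limits:
- A+C+D: weight 33, volume 25, value 44
- A+D+E: weight 25, volume 17, value 44
- A+B+D: weight 29, volume 25, value 42
- C+D+E: weight 26, volume 22, value 40
Best: $44.

$44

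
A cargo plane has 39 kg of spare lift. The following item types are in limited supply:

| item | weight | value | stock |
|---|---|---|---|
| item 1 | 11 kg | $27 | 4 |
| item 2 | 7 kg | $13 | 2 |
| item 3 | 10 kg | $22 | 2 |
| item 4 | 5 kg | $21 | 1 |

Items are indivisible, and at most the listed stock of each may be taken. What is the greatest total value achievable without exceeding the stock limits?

$102

Best selections within weight 39 and stock limits:
- 3×item 1 + 1×item 4: weight 38, value 102
- 2×item 1 + 1×item 3 + 1×item 4: weight 37, value 97
- 1×item 1 + 2×item 3 + 1×item 4: weight 36, value 92
- 2×item 2 + 2×item 3 + 1×item 4: weight 39, value 91
Best: $102.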